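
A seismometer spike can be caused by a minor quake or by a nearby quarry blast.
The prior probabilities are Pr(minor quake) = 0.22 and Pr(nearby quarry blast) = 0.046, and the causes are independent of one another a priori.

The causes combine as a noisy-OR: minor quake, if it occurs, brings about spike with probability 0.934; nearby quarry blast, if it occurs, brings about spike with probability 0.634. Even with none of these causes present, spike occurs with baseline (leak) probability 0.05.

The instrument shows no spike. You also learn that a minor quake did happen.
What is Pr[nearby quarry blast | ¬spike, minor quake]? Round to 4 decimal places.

Pr[nearby quarry blast | ¬spike, minor quake] ≈ 0.0173

Under noisy-OR, P(spike | causes) = 1 − (1−0.05)·∏(1−qᵢ) over the active causes.
P(¬spike | minor quake) = 0.0627×0.954 + 0.022948×0.046 = 0.059816 + 0.001056 = 0.060872
Of this, 0.001056 comes from 0.022948×0.046 (the nearby quarry blast=true cases).
So P(nearby quarry blast | ¬spike, minor quake) = 0.001056/0.060872 ≈ 0.0173.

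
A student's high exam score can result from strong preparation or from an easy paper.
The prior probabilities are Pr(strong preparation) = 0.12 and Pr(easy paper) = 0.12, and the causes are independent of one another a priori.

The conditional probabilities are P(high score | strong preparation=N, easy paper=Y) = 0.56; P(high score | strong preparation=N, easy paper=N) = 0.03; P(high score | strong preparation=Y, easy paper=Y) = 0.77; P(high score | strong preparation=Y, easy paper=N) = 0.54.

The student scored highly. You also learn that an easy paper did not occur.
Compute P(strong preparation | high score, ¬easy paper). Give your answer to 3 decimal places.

Numerator (weight on configurations with strong preparation): 0.54×0.12 = 0.064800
Normalizer over all consistent configurations: 0.03×0.88 + 0.54×0.12 = 0.091200
Posterior = 0.064800 / 0.091200 ≈ 0.711

P(strong preparation | high score, ¬easy paper) ≈ 0.711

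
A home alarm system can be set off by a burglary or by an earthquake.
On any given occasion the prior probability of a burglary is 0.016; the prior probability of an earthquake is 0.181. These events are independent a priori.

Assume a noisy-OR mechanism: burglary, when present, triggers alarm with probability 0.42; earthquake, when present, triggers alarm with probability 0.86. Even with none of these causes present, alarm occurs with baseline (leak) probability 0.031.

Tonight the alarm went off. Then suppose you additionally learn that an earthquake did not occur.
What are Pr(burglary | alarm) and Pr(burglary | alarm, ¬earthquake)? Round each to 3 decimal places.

Under noisy-OR, P(alarm | causes) = 1 − (1−0.031)·∏(1−qᵢ) over the active causes.
P(alarm) = 0.031*0.984*0.819 + 0.86434*0.984*0.181 + 0.43798*0.016*0.819 + 0.921317*0.016*0.181 = 0.024983 + 0.153942 + 0.005739 + 0.002668 = 0.187332
Of this, 0.008407 comes from 0.005739 + 0.002668 (the burglary=true cases).
So P(burglary | alarm) = 0.008407/0.187332 ≈ 0.045.

Now condition on the additional information:
P(alarm | ¬earthquake) = 0.031×0.984 + 0.43798×0.016 = 0.030504 + 0.007008 = 0.037512
Of this, 0.007008 comes from 0.43798×0.016 (the burglary=true cases).
So P(burglary | alarm, ¬earthquake) = 0.007008/0.037512 ≈ 0.187.

Pr(burglary | alarm) ≈ 0.045; Pr(burglary | alarm, ¬earthquake) ≈ 0.187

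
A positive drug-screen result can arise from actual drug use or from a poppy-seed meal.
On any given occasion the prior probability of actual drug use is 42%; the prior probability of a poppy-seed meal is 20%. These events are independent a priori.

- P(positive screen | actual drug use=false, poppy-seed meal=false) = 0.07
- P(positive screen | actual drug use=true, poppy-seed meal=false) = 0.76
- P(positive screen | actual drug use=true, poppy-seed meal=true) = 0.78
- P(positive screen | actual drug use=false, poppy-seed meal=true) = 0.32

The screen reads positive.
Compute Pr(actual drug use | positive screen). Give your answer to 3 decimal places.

P(positive screen) = 0.07·0.58·0.8 + 0.32·0.58·0.2 + 0.76·0.42·0.8 + 0.78·0.42·0.2 = 0.032480 + 0.037120 + 0.255360 + 0.065520 = 0.390480
Of this, 0.320880 comes from 0.255360 + 0.065520 (the actual drug use=true cases).
So P(actual drug use | positive screen) = 0.320880/0.390480 ≈ 0.822.

Pr(actual drug use | positive screen) ≈ 0.822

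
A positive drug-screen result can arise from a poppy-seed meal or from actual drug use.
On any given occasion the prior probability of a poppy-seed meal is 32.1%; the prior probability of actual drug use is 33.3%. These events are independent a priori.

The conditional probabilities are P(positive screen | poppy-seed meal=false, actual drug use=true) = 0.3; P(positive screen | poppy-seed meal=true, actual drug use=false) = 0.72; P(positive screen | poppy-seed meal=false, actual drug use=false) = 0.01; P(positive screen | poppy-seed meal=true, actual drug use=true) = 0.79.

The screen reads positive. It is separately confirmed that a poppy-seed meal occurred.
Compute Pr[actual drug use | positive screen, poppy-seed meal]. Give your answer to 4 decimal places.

Enumerate both values of actual drug use and weight by the priors:
  P(positive screen | poppy-seed meal) = 0.72*0.667 + 0.79*0.333
        = 0.480240 + 0.263070 = 0.743310
Keeping only the actual drug use-present terms gives 0.263070, so
  P(actual drug use | positive screen, poppy-seed meal) = 0.263070 / 0.743310 ≈ 0.3539

Pr[actual drug use | positive screen, poppy-seed meal] ≈ 0.3539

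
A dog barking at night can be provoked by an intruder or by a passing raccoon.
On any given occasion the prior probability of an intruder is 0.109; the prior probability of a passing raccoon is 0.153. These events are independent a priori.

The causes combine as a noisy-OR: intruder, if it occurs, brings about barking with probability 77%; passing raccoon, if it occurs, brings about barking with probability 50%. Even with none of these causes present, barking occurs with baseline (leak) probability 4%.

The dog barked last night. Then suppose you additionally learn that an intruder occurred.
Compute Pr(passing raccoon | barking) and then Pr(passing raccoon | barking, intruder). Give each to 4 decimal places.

Under noisy-OR, P(barking | causes) = 1 − (1−0.04)·∏(1−qᵢ) over the active causes.
Numerator (weight on configurations with passing raccoon): 0.070888 + 0.014836 = 0.085724
The normalizing constant is 0.04·0.891·0.847 + 0.52·0.891·0.153 + 0.7792·0.109·0.847 + 0.8896·0.109·0.153 = 0.187849
Posterior = 0.085724 / 0.187849 ≈ 0.4563

Now condition on the additional information:
P(barking | intruder) = 0.7792·0.847 + 0.8896·0.153 = 0.659982 + 0.136109 = 0.796091
The passing raccoon-present share is 0.8896·0.153 = 0.136109.
Hence the posterior is 0.136109/0.796091 ≈ 0.1710.

Pr(passing raccoon | barking) ≈ 0.4563; Pr(passing raccoon | barking, intruder) ≈ 0.1710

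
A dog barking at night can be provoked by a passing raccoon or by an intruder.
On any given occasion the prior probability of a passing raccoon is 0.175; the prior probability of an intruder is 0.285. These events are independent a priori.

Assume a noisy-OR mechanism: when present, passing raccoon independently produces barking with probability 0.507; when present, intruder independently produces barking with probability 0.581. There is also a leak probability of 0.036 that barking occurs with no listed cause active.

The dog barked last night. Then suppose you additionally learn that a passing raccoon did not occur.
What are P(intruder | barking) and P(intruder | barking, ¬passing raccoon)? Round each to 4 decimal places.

P(intruder | barking) ≈ 0.6745; P(intruder | barking, ¬passing raccoon) ≈ 0.8684

Under noisy-OR, P(barking | causes) = 1 − (1−0.036)·∏(1−qᵢ) over the active causes.
Numerator (weight on configurations with intruder): 0.140154 + 0.039943 = 0.180097
Denominator P(barking): 0.036*0.825*0.715 + 0.596084*0.825*0.285 + 0.524748*0.175*0.715 + 0.800869*0.175*0.285 = 0.266991
Posterior = 0.180097 / 0.266991 ≈ 0.6745

Now also conditioning on passing raccoon≠true:
Sum P(barking|·) weighted by the priors over both values of intruder:
  P(barking | ¬passing raccoon) = 0.036*0.715 + 0.596084*0.285
        = 0.025740 + 0.169884 = 0.195624
The terms with intruder present sum to 0.169884, so
  P(intruder | barking, ¬passing raccoon) = 0.169884 / 0.195624 ≈ 0.8684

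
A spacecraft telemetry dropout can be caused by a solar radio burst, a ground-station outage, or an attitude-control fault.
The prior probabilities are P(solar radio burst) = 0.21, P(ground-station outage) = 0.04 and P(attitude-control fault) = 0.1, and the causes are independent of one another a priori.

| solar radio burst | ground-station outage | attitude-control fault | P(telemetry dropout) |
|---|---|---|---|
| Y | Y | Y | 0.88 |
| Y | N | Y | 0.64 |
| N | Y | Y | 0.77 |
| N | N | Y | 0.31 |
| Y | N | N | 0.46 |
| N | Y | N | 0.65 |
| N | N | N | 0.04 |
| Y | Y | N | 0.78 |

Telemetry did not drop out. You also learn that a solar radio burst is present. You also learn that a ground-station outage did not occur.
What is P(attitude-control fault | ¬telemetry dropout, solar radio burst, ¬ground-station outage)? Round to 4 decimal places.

P(¬telemetry dropout | solar radio burst, ¬ground-station outage) = 0.54*0.9 + 0.36*0.1 = 0.486000 + 0.036000 = 0.522000
Restricting to configurations with attitude-control fault present: 0.36*0.1 = 0.036000.
Hence the posterior is 0.036000/0.522000 ≈ 0.0690.

P(attitude-control fault | ¬telemetry dropout, solar radio burst, ¬ground-station outage) ≈ 0.0690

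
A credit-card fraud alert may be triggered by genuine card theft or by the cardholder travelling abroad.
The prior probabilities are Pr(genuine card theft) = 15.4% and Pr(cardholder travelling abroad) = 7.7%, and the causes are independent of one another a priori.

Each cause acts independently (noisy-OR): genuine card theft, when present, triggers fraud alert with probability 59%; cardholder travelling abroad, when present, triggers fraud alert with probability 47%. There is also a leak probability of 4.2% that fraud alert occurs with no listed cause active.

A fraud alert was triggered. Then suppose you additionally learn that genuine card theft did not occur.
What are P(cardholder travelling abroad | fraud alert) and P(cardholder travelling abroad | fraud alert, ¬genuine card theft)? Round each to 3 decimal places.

Under noisy-OR, P(fraud alert | causes) = 1 − (1−0.042)·∏(1−qᵢ) over the active causes.
P(fraud alert) = 0.042×0.846×0.923 + 0.49226×0.846×0.077 + 0.60722×0.154×0.923 + 0.791827×0.154×0.077 = 0.032796 + 0.032067 + 0.086311 + 0.009389 = 0.160563
Of this, 0.041456 comes from 0.032067 + 0.009389 (the cardholder travelling abroad=true cases).
Hence the posterior is 0.041456/0.160563 ≈ 0.258.

Now condition on the additional information:
By total probability over both values of cardholder travelling abroad:
  P(fraud alert | ¬genuine card theft) = 0.042*0.923 + 0.49226*0.077
        = 0.038766 + 0.037904 = 0.076670
Configurations with cardholder travelling abroad contribute 0.037904, so
  P(cardholder travelling abroad | fraud alert, ¬genuine card theft) = 0.037904 / 0.076670 ≈ 0.494
Ruling out genuine card theft raises the posterior on cardholder travelling abroad — the flip side of explaining away.

P(cardholder travelling abroad | fraud alert) ≈ 0.258; P(cardholder travelling abroad | fraud alert, ¬genuine card theft) ≈ 0.494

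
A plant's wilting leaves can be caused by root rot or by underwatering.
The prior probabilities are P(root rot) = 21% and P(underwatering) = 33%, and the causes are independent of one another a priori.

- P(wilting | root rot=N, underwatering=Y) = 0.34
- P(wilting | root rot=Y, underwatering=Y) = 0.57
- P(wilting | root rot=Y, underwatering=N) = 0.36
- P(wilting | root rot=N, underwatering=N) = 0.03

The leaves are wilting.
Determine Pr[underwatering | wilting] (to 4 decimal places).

Pr[underwatering | wilting] ≈ 0.6582

Numerator (weight on configurations with underwatering): 0.088638 + 0.039501 = 0.128139
Denominator P(wilting): 0.03×0.79×0.67 + 0.34×0.79×0.33 + 0.36×0.21×0.67 + 0.57×0.21×0.33 = 0.194670
Posterior = 0.128139 / 0.194670 ≈ 0.6582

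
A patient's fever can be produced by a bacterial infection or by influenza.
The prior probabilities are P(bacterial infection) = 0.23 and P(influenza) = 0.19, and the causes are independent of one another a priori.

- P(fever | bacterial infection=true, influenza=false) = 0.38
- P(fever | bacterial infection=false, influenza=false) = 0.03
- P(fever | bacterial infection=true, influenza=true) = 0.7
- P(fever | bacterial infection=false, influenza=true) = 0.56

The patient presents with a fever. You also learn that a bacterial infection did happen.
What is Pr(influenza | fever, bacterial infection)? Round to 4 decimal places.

Numerator (weight on configurations with influenza): 0.7*0.19 = 0.133000
The normalizing constant is 0.38*0.81 + 0.7*0.19 = 0.440800
P(influenza | fever, bacterial infection) = 0.133000/0.440800 ≈ 0.3017

Pr(influenza | fever, bacterial infection) ≈ 0.3017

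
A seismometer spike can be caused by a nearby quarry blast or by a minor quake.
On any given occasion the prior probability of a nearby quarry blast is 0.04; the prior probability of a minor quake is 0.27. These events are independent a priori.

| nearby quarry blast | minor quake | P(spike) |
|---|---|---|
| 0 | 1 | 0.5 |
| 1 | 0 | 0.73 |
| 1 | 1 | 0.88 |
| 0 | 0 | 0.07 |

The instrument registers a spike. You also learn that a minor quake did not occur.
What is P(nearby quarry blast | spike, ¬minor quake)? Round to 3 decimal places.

Numerator (weight on configurations with nearby quarry blast): 0.73×0.04 = 0.029200
Denominator P(spike | ¬minor quake): 0.07×0.96 + 0.73×0.04 = 0.096400
Posterior = 0.029200 / 0.096400 ≈ 0.303

P(nearby quarry blast | spike, ¬minor quake) ≈ 0.303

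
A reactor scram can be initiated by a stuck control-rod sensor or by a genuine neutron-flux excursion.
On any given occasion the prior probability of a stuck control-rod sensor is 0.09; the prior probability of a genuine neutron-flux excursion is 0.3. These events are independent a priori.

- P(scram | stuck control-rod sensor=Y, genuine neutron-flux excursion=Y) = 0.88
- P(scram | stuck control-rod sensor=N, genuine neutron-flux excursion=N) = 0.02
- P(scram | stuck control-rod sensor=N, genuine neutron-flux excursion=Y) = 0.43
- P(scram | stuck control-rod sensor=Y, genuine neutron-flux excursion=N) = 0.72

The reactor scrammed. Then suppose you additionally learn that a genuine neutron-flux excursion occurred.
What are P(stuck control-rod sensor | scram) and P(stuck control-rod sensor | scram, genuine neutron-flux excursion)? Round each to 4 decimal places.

Weight on stuck control-rod sensor=true, given the evidence: 0.045360 + 0.023760 = 0.069120
Normalizer over all consistent configurations: 0.02*0.91*0.7 + 0.43*0.91*0.3 + 0.72*0.09*0.7 + 0.88*0.09*0.3 = 0.199250
Posterior = 0.069120 / 0.199250 ≈ 0.3469

Now condition on the additional information:
P(scram | genuine neutron-flux excursion) = 0.43·0.91 + 0.88·0.09 = 0.391300 + 0.079200 = 0.470500
The stuck control-rod sensor-present share is 0.88·0.09 = 0.079200.
Hence the posterior is 0.079200/0.470500 ≈ 0.1683.

P(stuck control-rod sensor | scram) ≈ 0.3469; P(stuck control-rod sensor | scram, genuine neutron-flux excursion) ≈ 0.1683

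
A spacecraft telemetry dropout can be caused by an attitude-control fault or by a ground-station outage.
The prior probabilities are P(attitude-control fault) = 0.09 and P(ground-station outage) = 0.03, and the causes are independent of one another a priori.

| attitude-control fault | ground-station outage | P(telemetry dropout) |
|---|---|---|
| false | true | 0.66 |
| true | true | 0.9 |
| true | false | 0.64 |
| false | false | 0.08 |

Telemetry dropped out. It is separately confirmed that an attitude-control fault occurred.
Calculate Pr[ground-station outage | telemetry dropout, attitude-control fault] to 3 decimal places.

P(telemetry dropout | attitude-control fault) = 0.64×0.97 + 0.9×0.03 = 0.620800 + 0.027000 = 0.647800
The ground-station outage-present share is 0.9×0.03 = 0.027000.
P(ground-station outage | telemetry dropout, attitude-control fault) = 0.027000 / 0.647800 ≈ 0.042

Pr[ground-station outage | telemetry dropout, attitude-control fault] ≈ 0.042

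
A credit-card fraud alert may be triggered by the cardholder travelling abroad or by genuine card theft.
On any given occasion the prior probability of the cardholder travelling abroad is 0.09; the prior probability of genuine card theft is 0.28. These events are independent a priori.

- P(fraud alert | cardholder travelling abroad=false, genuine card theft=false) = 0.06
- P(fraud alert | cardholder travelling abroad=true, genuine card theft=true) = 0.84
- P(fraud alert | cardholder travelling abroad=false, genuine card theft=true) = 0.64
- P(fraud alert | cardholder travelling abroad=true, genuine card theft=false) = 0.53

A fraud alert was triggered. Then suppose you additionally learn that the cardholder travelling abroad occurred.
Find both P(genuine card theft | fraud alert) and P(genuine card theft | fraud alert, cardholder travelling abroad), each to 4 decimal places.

P(genuine card theft | fraud alert) ≈ 0.7144; P(genuine card theft | fraud alert, cardholder travelling abroad) ≈ 0.3813

By total probability over the 4 (cardholder travelling abroad, genuine card theft) configurations:
  P(fraud alert) = 0.06×0.91×0.72 + 0.64×0.91×0.28 + 0.53×0.09×0.72 + 0.84×0.09×0.28
        = 0.039312 + 0.163072 + 0.034344 + 0.021168 = 0.257896
Configurations with genuine card theft contribute 0.184240, so
  P(genuine card theft | fraud alert) = 0.184240 / 0.257896 ≈ 0.7144

With the extra evidence:
Sum P(fraud alert|·) weighted by the priors over both values of genuine card theft:
  P(fraud alert | cardholder travelling abroad) = 0.53·0.72 + 0.84·0.28
        = 0.381600 + 0.235200 = 0.616800
Configurations with genuine card theft contribute 0.235200, so
  P(genuine card theft | fraud alert, cardholder travelling abroad) = 0.235200 / 0.616800 ≈ 0.3813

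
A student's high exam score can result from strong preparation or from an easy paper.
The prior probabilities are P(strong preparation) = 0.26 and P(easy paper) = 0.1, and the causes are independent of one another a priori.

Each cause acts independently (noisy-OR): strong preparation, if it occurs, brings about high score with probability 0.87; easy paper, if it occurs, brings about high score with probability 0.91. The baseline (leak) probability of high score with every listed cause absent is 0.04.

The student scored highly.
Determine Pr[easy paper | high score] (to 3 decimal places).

Under noisy-OR, P(high score | causes) = 1 − (1−0.04)·∏(1−qᵢ) over the active causes.
Enumerate the 4 (strong preparation, easy paper) configurations and weight by the priors:
  P(high score) = 0.04*0.74*0.9 + 0.9136*0.74*0.1 + 0.8752*0.26*0.9 + 0.988768*0.26*0.1
        = 0.026640 + 0.067606 + 0.204797 + 0.025708 = 0.324751
The terms with easy paper present sum to 0.093314, so
  P(easy paper | high score) = 0.093314 / 0.324751 ≈ 0.287

Pr[easy paper | high score] ≈ 0.287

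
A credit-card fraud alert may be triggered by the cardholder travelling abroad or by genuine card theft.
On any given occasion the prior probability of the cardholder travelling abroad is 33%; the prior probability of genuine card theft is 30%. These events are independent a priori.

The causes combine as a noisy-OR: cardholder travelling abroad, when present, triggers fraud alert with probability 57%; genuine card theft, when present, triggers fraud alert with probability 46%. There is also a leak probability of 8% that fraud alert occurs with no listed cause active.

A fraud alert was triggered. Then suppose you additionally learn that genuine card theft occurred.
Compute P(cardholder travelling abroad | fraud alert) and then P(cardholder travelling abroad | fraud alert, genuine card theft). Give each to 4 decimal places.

P(cardholder travelling abroad | fraud alert) ≈ 0.6106; P(cardholder travelling abroad | fraud alert, genuine card theft) ≈ 0.4349

Under noisy-OR, P(fraud alert | causes) = 1 − (1−0.08)·∏(1−qᵢ) over the active causes.
For the numerator, keep only cardholder travelling abroad=true terms: 0.139616 + 0.077851 = 0.217467
Denominator P(fraud alert): 0.08·0.67·0.7 + 0.5032·0.67·0.3 + 0.6044·0.33·0.7 + 0.786376·0.33·0.3 = 0.356130
Posterior = 0.217467 / 0.356130 ≈ 0.6106

Now condition on the additional information:
Sum P(fraud alert|·) weighted by the priors over both values of cardholder travelling abroad:
  P(fraud alert | genuine card theft) = 0.5032·0.67 + 0.786376·0.33
        = 0.337144 + 0.259504 = 0.596648
The terms with cardholder travelling abroad present sum to 0.259504, so
  P(cardholder travelling abroad | fraud alert, genuine card theft) = 0.259504 / 0.596648 ≈ 0.4349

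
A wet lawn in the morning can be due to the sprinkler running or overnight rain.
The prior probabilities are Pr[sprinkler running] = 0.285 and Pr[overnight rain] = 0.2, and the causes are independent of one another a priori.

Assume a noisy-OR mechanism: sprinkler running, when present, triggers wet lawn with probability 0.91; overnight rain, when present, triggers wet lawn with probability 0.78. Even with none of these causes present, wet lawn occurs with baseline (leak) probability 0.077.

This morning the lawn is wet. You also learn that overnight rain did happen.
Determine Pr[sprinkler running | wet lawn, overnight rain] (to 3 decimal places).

Under noisy-OR, P(wet lawn | causes) = 1 − (1−0.077)·∏(1−qᵢ) over the active causes.
P(wet lawn | overnight rain) = 0.79694×0.715 + 0.981725×0.285 = 0.569812 + 0.279792 = 0.849604
The sprinkler running-present share is 0.981725×0.285 = 0.279792.
So P(sprinkler running | wet lawn, overnight rain) = 0.279792/0.849604 ≈ 0.329.

Pr[sprinkler running | wet lawn, overnight rain] ≈ 0.329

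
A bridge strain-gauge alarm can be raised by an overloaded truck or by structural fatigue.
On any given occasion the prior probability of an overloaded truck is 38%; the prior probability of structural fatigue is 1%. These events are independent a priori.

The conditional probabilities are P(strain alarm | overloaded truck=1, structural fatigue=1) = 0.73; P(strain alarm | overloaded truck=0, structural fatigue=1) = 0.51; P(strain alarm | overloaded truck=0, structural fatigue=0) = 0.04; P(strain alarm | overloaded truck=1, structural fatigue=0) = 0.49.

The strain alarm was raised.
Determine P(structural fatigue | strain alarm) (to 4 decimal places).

Weight on structural fatigue=true, given the evidence: 0.003162 + 0.002774 = 0.005936
Denominator P(strain alarm): 0.04*0.62*0.99 + 0.51*0.62*0.01 + 0.49*0.38*0.99 + 0.73*0.38*0.01 = 0.214826
Posterior = 0.005936 / 0.214826 ≈ 0.0276

P(structural fatigue | strain alarm) ≈ 0.0276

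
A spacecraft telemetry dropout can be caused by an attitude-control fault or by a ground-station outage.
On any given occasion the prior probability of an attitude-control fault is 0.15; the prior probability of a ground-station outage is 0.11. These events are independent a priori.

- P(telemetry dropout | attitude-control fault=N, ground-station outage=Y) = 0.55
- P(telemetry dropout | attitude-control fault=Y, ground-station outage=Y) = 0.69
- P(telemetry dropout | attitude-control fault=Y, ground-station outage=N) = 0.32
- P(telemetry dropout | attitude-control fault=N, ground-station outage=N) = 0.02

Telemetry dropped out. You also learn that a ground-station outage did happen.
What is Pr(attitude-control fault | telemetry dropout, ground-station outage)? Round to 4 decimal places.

Pr(attitude-control fault | telemetry dropout, ground-station outage) ≈ 0.1813

Weight on attitude-control fault=true, given the evidence: 0.69·0.15 = 0.103500
The normalizing constant is 0.55·0.85 + 0.69·0.15 = 0.571000
Posterior = 0.103500 / 0.571000 ≈ 0.1813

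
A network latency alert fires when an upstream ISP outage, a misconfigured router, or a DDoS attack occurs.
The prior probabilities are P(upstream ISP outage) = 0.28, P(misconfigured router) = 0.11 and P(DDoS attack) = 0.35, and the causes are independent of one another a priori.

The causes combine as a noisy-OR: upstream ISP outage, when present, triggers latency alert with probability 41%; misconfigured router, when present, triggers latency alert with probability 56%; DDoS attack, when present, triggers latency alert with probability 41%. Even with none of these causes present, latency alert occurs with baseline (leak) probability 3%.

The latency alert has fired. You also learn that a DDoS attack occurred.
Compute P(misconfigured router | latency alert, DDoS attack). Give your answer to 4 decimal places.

Under noisy-OR, P(latency alert | causes) = 1 − (1−0.03)·∏(1−qᵢ) over the active causes.
Sum P(latency alert|·) weighted by the priors over the 4 (upstream ISP outage, misconfigured router) configurations:
  P(latency alert | DDoS attack) = 0.4277*0.72*0.89 + 0.748188*0.72*0.11 + 0.662343*0.28*0.89 + 0.851431*0.28*0.11
        = 0.274070 + 0.059256 + 0.165056 + 0.026224 = 0.524606
Keeping only the misconfigured router-present terms gives 0.085480, so
  P(misconfigured router | latency alert, DDoS attack) = 0.085480 / 0.524606 ≈ 0.1629

P(misconfigured router | latency alert, DDoS attack) ≈ 0.1629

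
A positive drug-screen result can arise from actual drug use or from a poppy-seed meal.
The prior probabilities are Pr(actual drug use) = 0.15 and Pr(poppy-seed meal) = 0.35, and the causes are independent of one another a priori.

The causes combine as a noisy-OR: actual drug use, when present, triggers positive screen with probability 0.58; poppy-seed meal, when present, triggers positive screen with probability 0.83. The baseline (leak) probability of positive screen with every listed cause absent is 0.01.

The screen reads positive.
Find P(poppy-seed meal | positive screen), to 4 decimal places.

Under noisy-OR, P(positive screen | causes) = 1 − (1−0.01)·∏(1−qᵢ) over the active causes.
P(positive screen) = 0.01×0.85×0.65 + 0.8317×0.85×0.35 + 0.5842×0.15×0.65 + 0.929314×0.15×0.35 = 0.005525 + 0.247431 + 0.056960 + 0.048789 = 0.358705
The poppy-seed meal-present share is 0.247431 + 0.048789 = 0.296220.
P(poppy-seed meal | positive screen) = 0.296220 / 0.358705 ≈ 0.8258

P(poppy-seed meal | positive screen) ≈ 0.8258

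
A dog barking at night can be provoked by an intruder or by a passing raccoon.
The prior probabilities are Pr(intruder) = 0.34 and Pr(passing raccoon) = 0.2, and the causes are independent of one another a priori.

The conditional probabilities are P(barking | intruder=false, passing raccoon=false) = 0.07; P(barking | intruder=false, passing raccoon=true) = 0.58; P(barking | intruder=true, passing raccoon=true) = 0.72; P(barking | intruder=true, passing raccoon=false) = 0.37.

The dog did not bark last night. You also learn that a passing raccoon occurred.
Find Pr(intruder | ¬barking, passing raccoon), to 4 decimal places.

P(¬barking | passing raccoon) = 0.42·0.66 + 0.28·0.34 = 0.277200 + 0.095200 = 0.372400
Of this, 0.095200 comes from 0.28·0.34 (the intruder=true cases).
Hence the posterior is 0.095200/0.372400 ≈ 0.2556.

Pr(intruder | ¬barking, passing raccoon) ≈ 0.2556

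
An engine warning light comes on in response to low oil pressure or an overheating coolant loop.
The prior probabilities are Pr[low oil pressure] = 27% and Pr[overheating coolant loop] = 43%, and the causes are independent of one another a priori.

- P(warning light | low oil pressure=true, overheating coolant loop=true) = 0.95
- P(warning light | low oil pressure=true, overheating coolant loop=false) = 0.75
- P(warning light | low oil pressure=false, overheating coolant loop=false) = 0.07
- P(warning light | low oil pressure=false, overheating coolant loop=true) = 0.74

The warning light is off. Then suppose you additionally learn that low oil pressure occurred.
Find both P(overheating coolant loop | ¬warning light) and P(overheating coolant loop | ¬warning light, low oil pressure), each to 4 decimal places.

For the numerator, keep only overheating coolant loop=true terms: 0.081614 + 0.005805 = 0.087419
Normalizer over all consistent configurations: 0.93×0.73×0.57 + 0.26×0.73×0.43 + 0.25×0.27×0.57 + 0.05×0.27×0.43 = 0.512867
Posterior = 0.087419 / 0.512867 ≈ 0.1705

Now also conditioning on low oil pressure=true:
P(¬warning light | low oil pressure) = 0.25*0.57 + 0.05*0.43 = 0.142500 + 0.021500 = 0.164000
Of this, 0.021500 comes from 0.05*0.43 (the overheating coolant loop=true cases).
Hence the posterior is 0.021500/0.164000 ≈ 0.1311.

P(overheating coolant loop | ¬warning light) ≈ 0.1705; P(overheating coolant loop | ¬warning light, low oil pressure) ≈ 0.1311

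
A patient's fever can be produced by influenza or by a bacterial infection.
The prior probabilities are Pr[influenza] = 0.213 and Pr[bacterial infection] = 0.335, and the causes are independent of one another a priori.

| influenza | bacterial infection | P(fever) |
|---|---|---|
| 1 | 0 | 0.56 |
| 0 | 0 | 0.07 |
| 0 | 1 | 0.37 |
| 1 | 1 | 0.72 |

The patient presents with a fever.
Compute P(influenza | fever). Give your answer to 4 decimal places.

P(fever) = 0.07*0.787*0.665 + 0.37*0.787*0.335 + 0.56*0.213*0.665 + 0.72*0.213*0.335 = 0.036635 + 0.097549 + 0.079321 + 0.051376 = 0.264881
Restricting to configurations with influenza present: 0.079321 + 0.051376 = 0.130697.
So P(influenza | fever) = 0.130697/0.264881 ≈ 0.4934.

P(influenza | fever) ≈ 0.4934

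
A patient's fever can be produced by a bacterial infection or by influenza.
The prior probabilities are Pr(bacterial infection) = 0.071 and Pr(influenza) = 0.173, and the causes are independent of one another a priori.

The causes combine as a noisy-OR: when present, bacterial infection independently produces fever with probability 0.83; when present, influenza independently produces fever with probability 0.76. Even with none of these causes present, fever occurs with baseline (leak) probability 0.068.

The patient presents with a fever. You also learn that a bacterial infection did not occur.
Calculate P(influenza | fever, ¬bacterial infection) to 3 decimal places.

P(influenza | fever, ¬bacterial infection) ≈ 0.705

Under noisy-OR, P(fever | causes) = 1 − (1−0.068)·∏(1−qᵢ) over the active causes.
Sum P(fever|·) weighted by the priors over both values of influenza:
  P(fever | ¬bacterial infection) = 0.068·0.827 + 0.77632·0.173
        = 0.056236 + 0.134303 = 0.190539
Keeping only the influenza-present terms gives 0.134303, so
  P(influenza | fever, ¬bacterial infection) = 0.134303 / 0.190539 ≈ 0.705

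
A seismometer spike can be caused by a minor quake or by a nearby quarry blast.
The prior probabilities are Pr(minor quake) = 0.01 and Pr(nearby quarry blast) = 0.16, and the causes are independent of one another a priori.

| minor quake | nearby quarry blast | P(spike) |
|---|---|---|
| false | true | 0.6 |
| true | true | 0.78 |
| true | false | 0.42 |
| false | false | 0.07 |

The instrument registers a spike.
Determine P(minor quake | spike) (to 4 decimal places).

P(minor quake | spike) ≈ 0.0302

Numerator (weight on configurations with minor quake): 0.003528 + 0.001248 = 0.004776
Denominator P(spike): 0.07*0.99*0.84 + 0.6*0.99*0.16 + 0.42*0.01*0.84 + 0.78*0.01*0.16 = 0.158028
P(minor quake | spike) = 0.004776/0.158028 ≈ 0.0302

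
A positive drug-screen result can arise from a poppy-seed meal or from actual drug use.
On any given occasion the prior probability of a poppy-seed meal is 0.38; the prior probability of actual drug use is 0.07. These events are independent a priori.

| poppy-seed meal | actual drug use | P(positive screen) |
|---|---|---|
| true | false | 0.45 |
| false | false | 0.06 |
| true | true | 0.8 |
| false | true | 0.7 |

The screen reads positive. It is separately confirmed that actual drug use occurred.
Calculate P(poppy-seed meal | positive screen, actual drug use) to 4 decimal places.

P(positive screen | actual drug use) = 0.7*0.62 + 0.8*0.38 = 0.434000 + 0.304000 = 0.738000
Restricting to configurations with poppy-seed meal present: 0.8*0.38 = 0.304000.
Hence the posterior is 0.304000/0.738000 ≈ 0.4119.

P(poppy-seed meal | positive screen, actual drug use) ≈ 0.4119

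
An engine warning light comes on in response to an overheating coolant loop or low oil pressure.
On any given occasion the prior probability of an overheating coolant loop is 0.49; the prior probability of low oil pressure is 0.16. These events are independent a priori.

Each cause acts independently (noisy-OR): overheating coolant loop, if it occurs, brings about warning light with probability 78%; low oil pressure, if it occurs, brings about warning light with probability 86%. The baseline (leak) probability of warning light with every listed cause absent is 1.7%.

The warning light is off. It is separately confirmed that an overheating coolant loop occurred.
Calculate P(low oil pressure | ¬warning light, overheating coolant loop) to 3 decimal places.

P(low oil pressure | ¬warning light, overheating coolant loop) ≈ 0.026

Under noisy-OR, P(warning light | causes) = 1 − (1−0.017)·∏(1−qᵢ) over the active causes.
By total probability over both values of low oil pressure:
  P(¬warning light | overheating coolant loop) = 0.21626·0.84 + 0.030276·0.16
        = 0.181658 + 0.004844 = 0.186502
Configurations with low oil pressure contribute 0.004844, so
  P(low oil pressure | ¬warning light, overheating coolant loop) = 0.004844 / 0.186502 ≈ 0.026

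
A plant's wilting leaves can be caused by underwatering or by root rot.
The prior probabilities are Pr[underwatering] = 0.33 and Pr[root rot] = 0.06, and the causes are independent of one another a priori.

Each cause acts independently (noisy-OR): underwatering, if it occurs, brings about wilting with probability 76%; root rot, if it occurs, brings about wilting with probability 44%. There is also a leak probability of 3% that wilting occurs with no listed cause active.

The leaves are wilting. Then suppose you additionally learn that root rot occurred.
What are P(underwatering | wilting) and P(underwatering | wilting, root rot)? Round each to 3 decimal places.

P(underwatering | wilting) ≈ 0.873; P(underwatering | wilting, root rot) ≈ 0.484

Under noisy-OR, P(wilting | causes) = 1 − (1−0.03)·∏(1−qᵢ) over the active causes.
Sum P(wilting|·) weighted by the priors over the 4 (underwatering, root rot) configurations:
  P(wilting) = 0.03×0.67×0.94 + 0.4568×0.67×0.06 + 0.7672×0.33×0.94 + 0.869632×0.33×0.06
        = 0.018894 + 0.018363 + 0.237985 + 0.017219 = 0.292461
Keeping only the underwatering-present terms gives 0.255204, so
  P(underwatering | wilting) = 0.255204 / 0.292461 ≈ 0.873

With the extra evidence:
Enumerate both values of underwatering and weight by the priors:
  P(wilting | root rot) = 0.4568·0.67 + 0.869632·0.33
        = 0.306056 + 0.286979 = 0.593035
Keeping only the underwatering-present terms gives 0.286979, so
  P(underwatering | wilting, root rot) = 0.286979 / 0.593035 ≈ 0.484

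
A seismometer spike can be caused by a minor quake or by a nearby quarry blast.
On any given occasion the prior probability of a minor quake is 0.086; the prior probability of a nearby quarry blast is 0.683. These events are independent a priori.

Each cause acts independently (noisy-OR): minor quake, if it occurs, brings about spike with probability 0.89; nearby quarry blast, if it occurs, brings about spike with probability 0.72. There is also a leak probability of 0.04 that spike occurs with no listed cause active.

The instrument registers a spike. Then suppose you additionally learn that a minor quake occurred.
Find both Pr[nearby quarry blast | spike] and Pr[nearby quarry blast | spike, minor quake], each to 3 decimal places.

Pr[nearby quarry blast | spike] ≈ 0.935; Pr[nearby quarry blast | spike, minor quake] ≈ 0.700

Under noisy-OR, P(spike | causes) = 1 − (1−0.04)·∏(1−qᵢ) over the active causes.
Numerator (weight on configurations with nearby quarry blast): 0.456460 + 0.057001 = 0.513461
The normalizing constant is 0.04·0.914·0.317 + 0.7312·0.914·0.683 + 0.8944·0.086·0.317 + 0.970432·0.086·0.683 = 0.549434
Posterior = 0.513461 / 0.549434 ≈ 0.935

Now condition on the additional information:
P(spike | minor quake) = 0.8944*0.317 + 0.970432*0.683 = 0.283525 + 0.662805 = 0.946330
Restricting to configurations with nearby quarry blast present: 0.970432*0.683 = 0.662805.
So P(nearby quarry blast | spike, minor quake) = 0.662805/0.946330 ≈ 0.700.
The drop from 0.935 to 0.700 is the explaining-away (discounting) effect.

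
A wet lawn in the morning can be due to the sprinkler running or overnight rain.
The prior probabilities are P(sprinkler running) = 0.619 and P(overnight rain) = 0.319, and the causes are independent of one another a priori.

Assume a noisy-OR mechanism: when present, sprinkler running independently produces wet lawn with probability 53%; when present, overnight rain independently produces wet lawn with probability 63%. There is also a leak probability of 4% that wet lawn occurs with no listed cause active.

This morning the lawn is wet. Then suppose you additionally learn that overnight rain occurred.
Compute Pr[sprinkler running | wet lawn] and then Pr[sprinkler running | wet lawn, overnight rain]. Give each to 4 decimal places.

Pr[sprinkler running | wet lawn] ≈ 0.8169; Pr[sprinkler running | wet lawn, overnight rain] ≈ 0.6773

Under noisy-OR, P(wet lawn | causes) = 1 − (1−0.04)·∏(1−qᵢ) over the active causes.
By total probability over the 4 (sprinkler running, overnight rain) configurations:
  P(wet lawn) = 0.04×0.381×0.681 + 0.6448×0.381×0.319 + 0.5488×0.619×0.681 + 0.833056×0.619×0.319
        = 0.010378 + 0.078368 + 0.231341 + 0.164496 = 0.484583
Configurations with sprinkler running contribute 0.395837, so
  P(sprinkler running | wet lawn) = 0.395837 / 0.484583 ≈ 0.8169

Now condition on the additional information:
Sum P(wet lawn|·) weighted by the priors over both values of sprinkler running:
  P(wet lawn | overnight rain) = 0.6448·0.381 + 0.833056·0.619
        = 0.245669 + 0.515662 = 0.761331
Configurations with sprinkler running contribute 0.515662, so
  P(sprinkler running | wet lawn, overnight rain) = 0.515662 / 0.761331 ≈ 0.6773
This is intercausal reasoning (explaining away): once overnight rain accounts for the wet lawn, sprinkler running becomes less likely.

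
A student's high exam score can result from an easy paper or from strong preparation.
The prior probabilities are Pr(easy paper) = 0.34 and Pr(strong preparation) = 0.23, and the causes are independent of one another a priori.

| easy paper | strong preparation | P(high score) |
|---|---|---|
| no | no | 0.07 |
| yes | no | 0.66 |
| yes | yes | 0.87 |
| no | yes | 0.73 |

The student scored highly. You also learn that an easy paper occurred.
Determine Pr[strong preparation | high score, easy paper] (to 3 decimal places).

Pr[strong preparation | high score, easy paper] ≈ 0.283

Sum P(high score|·) weighted by the priors over both values of strong preparation:
  P(high score | easy paper) = 0.66×0.77 + 0.87×0.23
        = 0.508200 + 0.200100 = 0.708300
Configurations with strong preparation contribute 0.200100, so
  P(strong preparation | high score, easy paper) = 0.200100 / 0.708300 ≈ 0.283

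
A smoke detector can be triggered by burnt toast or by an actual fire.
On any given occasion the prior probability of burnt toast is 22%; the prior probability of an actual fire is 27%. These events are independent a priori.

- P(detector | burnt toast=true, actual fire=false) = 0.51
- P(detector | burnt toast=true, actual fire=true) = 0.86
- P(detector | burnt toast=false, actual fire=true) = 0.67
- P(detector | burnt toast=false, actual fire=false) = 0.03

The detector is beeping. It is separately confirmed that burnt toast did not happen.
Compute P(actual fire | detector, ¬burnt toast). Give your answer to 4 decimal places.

P(actual fire | detector, ¬burnt toast) ≈ 0.8920

By total probability over both values of actual fire:
  P(detector | ¬burnt toast) = 0.03×0.73 + 0.67×0.27
        = 0.021900 + 0.180900 = 0.202800
The terms with actual fire present sum to 0.180900, so
  P(actual fire | detector, ¬burnt toast) = 0.180900 / 0.202800 ≈ 0.8920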